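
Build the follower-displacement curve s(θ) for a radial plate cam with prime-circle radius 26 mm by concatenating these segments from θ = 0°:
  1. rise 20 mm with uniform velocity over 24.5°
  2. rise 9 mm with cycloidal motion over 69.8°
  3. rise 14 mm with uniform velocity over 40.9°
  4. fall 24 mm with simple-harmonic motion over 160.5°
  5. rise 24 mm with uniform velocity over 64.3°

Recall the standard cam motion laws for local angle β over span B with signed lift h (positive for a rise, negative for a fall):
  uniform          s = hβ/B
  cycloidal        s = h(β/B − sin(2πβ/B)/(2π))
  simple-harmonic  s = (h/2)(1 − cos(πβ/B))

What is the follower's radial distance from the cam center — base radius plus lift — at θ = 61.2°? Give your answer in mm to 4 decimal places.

seg 1 [0°–24.5°] uniform, h=20: full span → s += 20 → s = 20.0000
seg 2 [24.5°–94.3°] cycloidal, h=9: θ=61.2° here. β=36.7, B=69.8. 9·(0.5258 − sin(2π·0.5258)/(2π)) = 4.9632 → s = 24.9632
radial distance = base radius + s = 26 + 24.9632 = 50.9632

50.9632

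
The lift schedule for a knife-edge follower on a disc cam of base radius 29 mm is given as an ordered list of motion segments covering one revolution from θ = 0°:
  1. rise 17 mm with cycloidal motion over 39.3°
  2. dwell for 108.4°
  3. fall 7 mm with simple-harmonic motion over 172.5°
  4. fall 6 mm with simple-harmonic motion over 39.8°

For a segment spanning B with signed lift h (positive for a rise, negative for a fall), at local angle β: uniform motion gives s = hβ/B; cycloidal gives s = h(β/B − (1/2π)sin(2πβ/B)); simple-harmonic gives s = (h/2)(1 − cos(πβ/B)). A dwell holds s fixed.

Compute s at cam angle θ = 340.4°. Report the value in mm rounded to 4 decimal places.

seg 1 [0°–39.3°] cycloidal, h=17: full span → s += 17 → s = 17.0000
seg 2 [39.3°–147.7°] dwell: s stays 17.0000
seg 3 [147.7°–320.2°] simple-harmonic, h=-7: full span → s += -7 → s = 10.0000
seg 4 [320.2°–360°] simple-harmonic, h=-6: θ=340.4° here. β=20.2, B=39.8. -6/2·(1 − cos(π·0.5075)) = -3.0710 → s = 6.9290

6.9290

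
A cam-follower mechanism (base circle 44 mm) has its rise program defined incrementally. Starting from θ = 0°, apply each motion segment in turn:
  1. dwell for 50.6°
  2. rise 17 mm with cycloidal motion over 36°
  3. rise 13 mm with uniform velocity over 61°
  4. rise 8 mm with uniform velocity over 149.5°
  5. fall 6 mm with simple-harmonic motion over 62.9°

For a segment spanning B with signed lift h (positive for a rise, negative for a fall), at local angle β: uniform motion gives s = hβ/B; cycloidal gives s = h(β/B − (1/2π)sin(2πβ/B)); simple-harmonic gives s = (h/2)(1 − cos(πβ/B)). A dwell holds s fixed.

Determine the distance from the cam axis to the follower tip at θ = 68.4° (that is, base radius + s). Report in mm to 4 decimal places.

seg 1 [0°–50.6°] dwell: s stays 0.0000
seg 2 [50.6°–86.6°] cycloidal, h=17: θ=68.4° here. β=17.8, B=36. 17·(0.4944 − sin(2π·0.4944)/(2π)) = 8.3111 → s = 8.3111
radial distance = base radius + s = 44 + 8.3111 = 52.3111

52.3111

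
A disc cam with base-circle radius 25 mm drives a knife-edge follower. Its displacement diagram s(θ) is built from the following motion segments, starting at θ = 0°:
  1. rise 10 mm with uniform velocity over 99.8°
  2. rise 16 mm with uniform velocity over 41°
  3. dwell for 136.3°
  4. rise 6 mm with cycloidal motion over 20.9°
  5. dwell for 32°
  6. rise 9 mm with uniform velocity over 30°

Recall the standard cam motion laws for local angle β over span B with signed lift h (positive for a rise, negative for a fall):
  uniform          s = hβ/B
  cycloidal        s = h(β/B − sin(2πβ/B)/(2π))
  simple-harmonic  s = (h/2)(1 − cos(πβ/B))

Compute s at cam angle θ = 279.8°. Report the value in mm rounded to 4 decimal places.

seg 1 [0°–99.8°] uniform, h=10: full span → s += 10 → s = 10.0000
seg 2 [99.8°–140.8°] uniform, h=16: full span → s += 16 → s = 26.0000
seg 3 [140.8°–277.1°] dwell: s stays 26.0000
seg 4 [277.1°–298°] cycloidal, h=6: θ=279.8° here. β=2.7, B=20.9. 6·(0.1292 − sin(2π·0.1292)/(2π)) = 0.0824 → s = 26.0824

26.0824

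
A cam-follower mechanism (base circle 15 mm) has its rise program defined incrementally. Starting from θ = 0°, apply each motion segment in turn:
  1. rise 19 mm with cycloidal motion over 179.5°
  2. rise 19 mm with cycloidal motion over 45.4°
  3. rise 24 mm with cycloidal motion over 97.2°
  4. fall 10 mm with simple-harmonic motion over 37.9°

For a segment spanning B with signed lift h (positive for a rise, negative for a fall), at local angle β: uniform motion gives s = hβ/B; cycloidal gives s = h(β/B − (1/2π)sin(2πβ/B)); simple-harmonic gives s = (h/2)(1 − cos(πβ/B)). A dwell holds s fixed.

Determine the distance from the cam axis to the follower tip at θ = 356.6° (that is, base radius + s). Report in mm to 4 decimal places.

seg 1 [0°–179.5°] cycloidal, h=19: full span → s += 19 → s = 19.0000
seg 2 [179.5°–224.9°] cycloidal, h=19: full span → s += 19 → s = 38.0000
seg 3 [224.9°–322.1°] cycloidal, h=24: full span → s += 24 → s = 62.0000
seg 4 [322.1°–360°] simple-harmonic, h=-10: θ=356.6° here. β=34.5, B=37.9. -10/2·(1 − cos(π·0.9103)) = -9.8027 → s = 52.1973
radial distance = base radius + s = 15 + 52.1973 = 67.1973

67.1973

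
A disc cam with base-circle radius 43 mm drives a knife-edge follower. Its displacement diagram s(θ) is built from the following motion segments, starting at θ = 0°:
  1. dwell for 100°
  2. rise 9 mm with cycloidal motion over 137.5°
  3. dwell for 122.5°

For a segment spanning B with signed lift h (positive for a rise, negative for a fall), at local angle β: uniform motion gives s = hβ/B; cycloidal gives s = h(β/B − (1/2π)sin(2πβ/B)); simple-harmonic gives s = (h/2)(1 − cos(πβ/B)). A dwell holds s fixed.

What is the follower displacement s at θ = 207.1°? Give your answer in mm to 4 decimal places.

seg 1 [0°–100°] dwell: s stays 0.0000
seg 2 [100°–237.5°] cycloidal, h=9: θ=207.1° here. β=107.1, B=137.5. 9·(0.7789 − sin(2π·0.7789)/(2π)) = 8.4190 → s = 8.4190

8.4190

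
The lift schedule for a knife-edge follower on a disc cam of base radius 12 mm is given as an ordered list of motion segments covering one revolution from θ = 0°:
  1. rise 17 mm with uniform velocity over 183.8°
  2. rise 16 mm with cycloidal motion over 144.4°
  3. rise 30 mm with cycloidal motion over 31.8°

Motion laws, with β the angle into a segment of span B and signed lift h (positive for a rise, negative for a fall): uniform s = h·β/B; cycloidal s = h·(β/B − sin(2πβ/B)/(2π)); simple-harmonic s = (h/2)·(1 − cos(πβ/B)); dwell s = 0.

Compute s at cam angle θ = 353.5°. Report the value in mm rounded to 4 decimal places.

seg 1 [0°–183.8°] uniform, h=17: full span → s += 17 → s = 17.0000
seg 2 [183.8°–328.2°] cycloidal, h=16: full span → s += 16 → s = 33.0000
seg 3 [328.2°–360°] cycloidal, h=30: θ=353.5° here. β=25.3, B=31.8. 30·(0.7956 − sin(2π·0.7956)/(2π)) = 28.4480 → s = 61.4480

61.4480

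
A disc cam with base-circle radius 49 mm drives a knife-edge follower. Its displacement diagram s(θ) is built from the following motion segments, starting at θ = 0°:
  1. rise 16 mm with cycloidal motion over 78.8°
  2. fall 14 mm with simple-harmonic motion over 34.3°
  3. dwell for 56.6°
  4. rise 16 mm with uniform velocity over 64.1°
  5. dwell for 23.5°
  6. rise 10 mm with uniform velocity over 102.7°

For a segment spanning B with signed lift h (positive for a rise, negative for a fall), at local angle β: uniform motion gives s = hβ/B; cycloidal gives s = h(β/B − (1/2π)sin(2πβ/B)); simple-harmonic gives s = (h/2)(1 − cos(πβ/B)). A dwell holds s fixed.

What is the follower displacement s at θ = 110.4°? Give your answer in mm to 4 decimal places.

seg 1 [0°–78.8°] cycloidal, h=16: full span → s += 16 → s = 16.0000
seg 2 [78.8°–113.1°] simple-harmonic, h=-14: θ=110.4° here. β=31.6, B=34.3. -14/2·(1 − cos(π·0.9213)) = -13.7870 → s = 2.2130

2.2130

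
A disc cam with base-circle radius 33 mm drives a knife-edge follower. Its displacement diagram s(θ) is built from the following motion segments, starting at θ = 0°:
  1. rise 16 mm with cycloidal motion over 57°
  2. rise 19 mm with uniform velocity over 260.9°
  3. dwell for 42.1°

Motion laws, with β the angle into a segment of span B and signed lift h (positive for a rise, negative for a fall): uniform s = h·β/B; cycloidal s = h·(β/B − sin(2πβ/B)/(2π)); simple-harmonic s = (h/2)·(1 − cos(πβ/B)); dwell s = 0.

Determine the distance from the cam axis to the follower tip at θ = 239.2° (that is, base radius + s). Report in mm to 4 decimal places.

seg 1 [0°–57°] cycloidal, h=16: full span → s += 16 → s = 16.0000
seg 2 [57°–317.9°] uniform, h=19: θ=239.2° here. β=182.2, B=260.9. 19·182.2/260.9 = 13.2687 → s = 29.2687
radial distance = base radius + s = 33 + 29.2687 = 62.2687

62.2687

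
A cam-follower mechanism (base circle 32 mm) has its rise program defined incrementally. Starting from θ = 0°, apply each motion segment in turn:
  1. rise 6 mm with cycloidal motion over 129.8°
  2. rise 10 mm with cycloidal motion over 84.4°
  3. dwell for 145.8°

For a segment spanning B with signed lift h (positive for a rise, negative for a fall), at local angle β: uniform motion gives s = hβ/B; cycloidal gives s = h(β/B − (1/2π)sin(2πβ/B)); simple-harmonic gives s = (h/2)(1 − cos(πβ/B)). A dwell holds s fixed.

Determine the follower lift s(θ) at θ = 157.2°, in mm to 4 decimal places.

seg 1 [0°–129.8°] cycloidal, h=6: full span → s += 6 → s = 6.0000
seg 2 [129.8°–214.2°] cycloidal, h=10: θ=157.2° here. β=27.4, B=84.4. 10·(0.3246 − sin(2π·0.3246)/(2π)) = 1.8268 → s = 7.8268

7.8268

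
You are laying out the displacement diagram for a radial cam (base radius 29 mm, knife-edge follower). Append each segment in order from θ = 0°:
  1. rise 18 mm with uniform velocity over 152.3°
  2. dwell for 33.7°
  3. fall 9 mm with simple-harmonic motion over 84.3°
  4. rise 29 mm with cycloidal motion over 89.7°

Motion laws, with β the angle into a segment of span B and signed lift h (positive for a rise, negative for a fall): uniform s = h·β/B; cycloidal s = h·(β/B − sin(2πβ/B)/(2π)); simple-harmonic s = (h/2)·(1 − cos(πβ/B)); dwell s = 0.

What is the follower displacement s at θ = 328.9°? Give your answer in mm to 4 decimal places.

seg 1 [0°–152.3°] uniform, h=18: full span → s += 18 → s = 18.0000
seg 2 [152.3°–186°] dwell: s stays 18.0000
seg 3 [186°–270.3°] simple-harmonic, h=-9: full span → s += -9 → s = 9.0000
seg 4 [270.3°–360°] cycloidal, h=29: θ=328.9° here. β=58.6, B=89.7. 29·(0.6533 − sin(2π·0.6533)/(2π)) = 22.7346 → s = 31.7346

31.7346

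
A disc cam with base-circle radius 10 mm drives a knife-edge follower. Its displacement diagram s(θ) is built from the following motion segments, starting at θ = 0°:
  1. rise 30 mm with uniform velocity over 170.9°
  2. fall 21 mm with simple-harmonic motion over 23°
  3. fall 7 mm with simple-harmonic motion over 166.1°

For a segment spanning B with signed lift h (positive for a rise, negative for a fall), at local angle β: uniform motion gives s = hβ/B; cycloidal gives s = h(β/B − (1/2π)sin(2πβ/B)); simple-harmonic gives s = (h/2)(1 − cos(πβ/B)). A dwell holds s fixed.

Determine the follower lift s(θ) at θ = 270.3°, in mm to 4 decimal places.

seg 1 [0°–170.9°] uniform, h=30: full span → s += 30 → s = 30.0000
seg 2 [170.9°–193.9°] simple-harmonic, h=-21: full span → s += -21 → s = 9.0000
seg 3 [193.9°–360°] simple-harmonic, h=-7: θ=270.3° here. β=76.4, B=166.1. -7/2·(1 − cos(π·0.4600)) = -3.0609 → s = 5.9391

5.9391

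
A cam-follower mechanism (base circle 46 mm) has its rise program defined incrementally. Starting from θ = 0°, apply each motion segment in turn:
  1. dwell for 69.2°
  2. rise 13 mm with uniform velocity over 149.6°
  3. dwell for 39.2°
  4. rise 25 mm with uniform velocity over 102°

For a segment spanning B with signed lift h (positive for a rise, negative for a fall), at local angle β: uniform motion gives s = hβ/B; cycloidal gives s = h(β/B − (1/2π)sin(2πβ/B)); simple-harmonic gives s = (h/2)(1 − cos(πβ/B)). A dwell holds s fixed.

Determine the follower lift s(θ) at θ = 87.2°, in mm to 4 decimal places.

seg 1 [0°–69.2°] dwell: s stays 0.0000
seg 2 [69.2°–218.8°] uniform, h=13: θ=87.2° here. β=18, B=149.6. 13·18/149.6 = 1.5642 → s = 1.5642

1.5642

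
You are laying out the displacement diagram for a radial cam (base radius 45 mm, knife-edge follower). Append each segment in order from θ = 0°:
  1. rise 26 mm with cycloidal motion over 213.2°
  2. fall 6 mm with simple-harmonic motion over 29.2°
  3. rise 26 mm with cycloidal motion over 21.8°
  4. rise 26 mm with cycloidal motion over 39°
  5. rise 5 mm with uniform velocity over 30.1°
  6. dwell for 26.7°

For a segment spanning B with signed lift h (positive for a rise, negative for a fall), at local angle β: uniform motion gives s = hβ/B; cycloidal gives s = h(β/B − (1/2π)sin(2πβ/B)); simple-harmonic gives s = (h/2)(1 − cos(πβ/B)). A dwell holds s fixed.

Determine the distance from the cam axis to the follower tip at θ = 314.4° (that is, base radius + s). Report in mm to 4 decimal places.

seg 1 [0°–213.2°] cycloidal, h=26: full span → s += 26 → s = 26.0000
seg 2 [213.2°–242.4°] simple-harmonic, h=-6: full span → s += -6 → s = 20.0000
seg 3 [242.4°–264.2°] cycloidal, h=26: full span → s += 26 → s = 46.0000
seg 4 [264.2°–303.2°] cycloidal, h=26: full span → s += 26 → s = 72.0000
seg 5 [303.2°–333.3°] uniform, h=5: θ=314.4° here. β=11.2, B=30.1. 5·11.2/30.1 = 1.8605 → s = 73.8605
radial distance = base radius + s = 45 + 73.8605 = 118.8605

118.8605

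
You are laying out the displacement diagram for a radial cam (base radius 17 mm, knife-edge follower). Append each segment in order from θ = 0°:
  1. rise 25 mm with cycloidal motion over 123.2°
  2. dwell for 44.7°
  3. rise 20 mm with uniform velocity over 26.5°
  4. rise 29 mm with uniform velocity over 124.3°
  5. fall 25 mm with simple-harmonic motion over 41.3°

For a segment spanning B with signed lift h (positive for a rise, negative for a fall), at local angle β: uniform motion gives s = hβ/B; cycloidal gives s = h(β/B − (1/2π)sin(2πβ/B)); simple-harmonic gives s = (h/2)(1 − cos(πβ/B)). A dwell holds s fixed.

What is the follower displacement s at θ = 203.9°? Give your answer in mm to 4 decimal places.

seg 1 [0°–123.2°] cycloidal, h=25: full span → s += 25 → s = 25.0000
seg 2 [123.2°–167.9°] dwell: s stays 25.0000
seg 3 [167.9°–194.4°] uniform, h=20: full span → s += 20 → s = 45.0000
seg 4 [194.4°–318.7°] uniform, h=29: θ=203.9° here. β=9.5, B=124.3. 29·9.5/124.3 = 2.2164 → s = 47.2164

47.2164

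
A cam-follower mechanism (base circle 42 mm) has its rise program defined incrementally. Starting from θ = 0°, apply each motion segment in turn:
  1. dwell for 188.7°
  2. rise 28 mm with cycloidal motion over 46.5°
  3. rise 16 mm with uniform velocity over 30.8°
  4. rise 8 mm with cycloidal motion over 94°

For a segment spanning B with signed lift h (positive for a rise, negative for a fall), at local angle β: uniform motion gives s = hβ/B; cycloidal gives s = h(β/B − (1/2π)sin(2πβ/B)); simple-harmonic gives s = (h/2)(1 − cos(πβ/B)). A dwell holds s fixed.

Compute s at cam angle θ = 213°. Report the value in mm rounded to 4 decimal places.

seg 1 [0°–188.7°] dwell: s stays 0.0000
seg 2 [188.7°–235.2°] cycloidal, h=28: θ=213° here. β=24.3, B=46.5. 28·(0.5226 − sin(2π·0.5226)/(2π)) = 15.2624 → s = 15.2624

15.2624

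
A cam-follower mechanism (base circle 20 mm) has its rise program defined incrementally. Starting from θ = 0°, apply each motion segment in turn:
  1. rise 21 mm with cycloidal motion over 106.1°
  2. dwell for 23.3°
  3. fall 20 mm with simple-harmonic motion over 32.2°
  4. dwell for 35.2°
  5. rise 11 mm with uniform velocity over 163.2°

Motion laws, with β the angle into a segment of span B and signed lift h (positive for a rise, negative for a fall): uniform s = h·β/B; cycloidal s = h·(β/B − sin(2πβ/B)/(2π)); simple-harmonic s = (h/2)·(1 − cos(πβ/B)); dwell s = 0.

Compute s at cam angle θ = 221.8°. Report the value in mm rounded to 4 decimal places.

seg 1 [0°–106.1°] cycloidal, h=21: full span → s += 21 → s = 21.0000
seg 2 [106.1°–129.4°] dwell: s stays 21.0000
seg 3 [129.4°–161.6°] simple-harmonic, h=-20: full span → s += -20 → s = 1.0000
seg 4 [161.6°–196.8°] dwell: s stays 1.0000
seg 5 [196.8°–360°] uniform, h=11: θ=221.8° here. β=25, B=163.2. 11·25/163.2 = 1.6850 → s = 2.6850

2.6850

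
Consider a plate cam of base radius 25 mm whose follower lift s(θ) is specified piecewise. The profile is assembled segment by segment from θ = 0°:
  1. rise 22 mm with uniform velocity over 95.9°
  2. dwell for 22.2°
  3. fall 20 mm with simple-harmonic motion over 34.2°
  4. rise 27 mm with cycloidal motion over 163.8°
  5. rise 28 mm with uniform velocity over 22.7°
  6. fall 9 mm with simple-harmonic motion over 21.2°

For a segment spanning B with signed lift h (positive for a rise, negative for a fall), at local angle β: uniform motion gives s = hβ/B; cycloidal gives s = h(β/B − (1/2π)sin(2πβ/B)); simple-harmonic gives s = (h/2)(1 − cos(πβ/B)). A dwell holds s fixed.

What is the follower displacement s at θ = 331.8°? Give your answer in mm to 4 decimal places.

seg 1 [0°–95.9°] uniform, h=22: full span → s += 22 → s = 22.0000
seg 2 [95.9°–118.1°] dwell: s stays 22.0000
seg 3 [118.1°–152.3°] simple-harmonic, h=-20: full span → s += -20 → s = 2.0000
seg 4 [152.3°–316.1°] cycloidal, h=27: full span → s += 27 → s = 29.0000
seg 5 [316.1°–338.8°] uniform, h=28: θ=331.8° here. β=15.7, B=22.7. 28·15.7/22.7 = 19.3656 → s = 48.3656

48.3656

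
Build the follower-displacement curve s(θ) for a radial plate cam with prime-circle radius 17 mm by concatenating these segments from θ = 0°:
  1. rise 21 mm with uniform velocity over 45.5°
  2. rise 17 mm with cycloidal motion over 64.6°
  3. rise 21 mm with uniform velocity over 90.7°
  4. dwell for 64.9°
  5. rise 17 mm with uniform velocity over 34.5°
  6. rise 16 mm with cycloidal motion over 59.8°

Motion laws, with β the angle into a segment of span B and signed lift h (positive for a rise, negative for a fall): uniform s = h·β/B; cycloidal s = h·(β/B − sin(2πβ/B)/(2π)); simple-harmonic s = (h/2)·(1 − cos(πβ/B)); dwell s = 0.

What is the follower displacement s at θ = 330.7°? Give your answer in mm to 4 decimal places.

seg 1 [0°–45.5°] uniform, h=21: full span → s += 21 → s = 21.0000
seg 2 [45.5°–110.1°] cycloidal, h=17: full span → s += 17 → s = 38.0000
seg 3 [110.1°–200.8°] uniform, h=21: full span → s += 21 → s = 59.0000
seg 4 [200.8°–265.7°] dwell: s stays 59.0000
seg 5 [265.7°–300.2°] uniform, h=17: full span → s += 17 → s = 76.0000
seg 6 [300.2°–360°] cycloidal, h=16: θ=330.7° here. β=30.5, B=59.8. 16·(0.5100 − sin(2π·0.5100)/(2π)) = 8.3210 → s = 84.3210

84.3210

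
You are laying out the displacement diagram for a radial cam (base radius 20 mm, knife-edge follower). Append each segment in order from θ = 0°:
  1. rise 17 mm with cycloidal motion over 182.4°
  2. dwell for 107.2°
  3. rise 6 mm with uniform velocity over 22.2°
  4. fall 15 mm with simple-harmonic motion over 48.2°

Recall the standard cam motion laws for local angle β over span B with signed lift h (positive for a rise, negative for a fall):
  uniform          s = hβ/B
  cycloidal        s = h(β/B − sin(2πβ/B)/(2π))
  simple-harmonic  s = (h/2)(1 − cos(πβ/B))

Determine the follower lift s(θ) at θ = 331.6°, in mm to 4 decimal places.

seg 1 [0°–182.4°] cycloidal, h=17: full span → s += 17 → s = 17.0000
seg 2 [182.4°–289.6°] dwell: s stays 17.0000
seg 3 [289.6°–311.8°] uniform, h=6: full span → s += 6 → s = 23.0000
seg 4 [311.8°–360°] simple-harmonic, h=-15: θ=331.6° here. β=19.8, B=48.2. -15/2·(1 − cos(π·0.4108)) = -5.4254 → s = 17.5746

17.5746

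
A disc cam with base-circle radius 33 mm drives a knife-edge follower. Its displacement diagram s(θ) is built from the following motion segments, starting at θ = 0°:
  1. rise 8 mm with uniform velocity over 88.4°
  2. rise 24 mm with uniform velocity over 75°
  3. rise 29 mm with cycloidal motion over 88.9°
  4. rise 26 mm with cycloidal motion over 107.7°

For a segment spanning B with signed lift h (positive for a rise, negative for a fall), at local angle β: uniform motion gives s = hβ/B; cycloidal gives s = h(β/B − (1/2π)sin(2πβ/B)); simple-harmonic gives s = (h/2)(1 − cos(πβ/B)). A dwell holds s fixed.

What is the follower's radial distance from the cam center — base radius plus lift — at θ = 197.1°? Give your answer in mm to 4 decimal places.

seg 1 [0°–88.4°] uniform, h=8: full span → s += 8 → s = 8.0000
seg 2 [88.4°–163.4°] uniform, h=24: full span → s += 24 → s = 32.0000
seg 3 [163.4°–252.3°] cycloidal, h=29: θ=197.1° here. β=33.7, B=88.9. 29·(0.3791 − sin(2π·0.3791)/(2π)) = 7.8143 → s = 39.8143
radial distance = base radius + s = 33 + 39.8143 = 72.8143

72.8143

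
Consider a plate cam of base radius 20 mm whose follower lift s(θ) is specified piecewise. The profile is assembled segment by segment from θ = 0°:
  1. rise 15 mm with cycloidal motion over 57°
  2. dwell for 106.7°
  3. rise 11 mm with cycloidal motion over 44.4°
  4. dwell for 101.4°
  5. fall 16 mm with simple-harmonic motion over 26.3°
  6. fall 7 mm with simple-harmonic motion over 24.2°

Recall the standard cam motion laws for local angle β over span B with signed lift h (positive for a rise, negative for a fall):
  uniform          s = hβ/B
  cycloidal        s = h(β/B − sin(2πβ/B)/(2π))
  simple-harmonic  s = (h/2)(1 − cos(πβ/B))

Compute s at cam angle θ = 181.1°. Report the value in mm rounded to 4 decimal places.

seg 1 [0°–57°] cycloidal, h=15: full span → s += 15 → s = 15.0000
seg 2 [57°–163.7°] dwell: s stays 15.0000
seg 3 [163.7°–208.1°] cycloidal, h=11: θ=181.1° here. β=17.4, B=44.4. 11·(0.3919 − sin(2π·0.3919)/(2π)) = 3.2110 → s = 18.2110

18.2110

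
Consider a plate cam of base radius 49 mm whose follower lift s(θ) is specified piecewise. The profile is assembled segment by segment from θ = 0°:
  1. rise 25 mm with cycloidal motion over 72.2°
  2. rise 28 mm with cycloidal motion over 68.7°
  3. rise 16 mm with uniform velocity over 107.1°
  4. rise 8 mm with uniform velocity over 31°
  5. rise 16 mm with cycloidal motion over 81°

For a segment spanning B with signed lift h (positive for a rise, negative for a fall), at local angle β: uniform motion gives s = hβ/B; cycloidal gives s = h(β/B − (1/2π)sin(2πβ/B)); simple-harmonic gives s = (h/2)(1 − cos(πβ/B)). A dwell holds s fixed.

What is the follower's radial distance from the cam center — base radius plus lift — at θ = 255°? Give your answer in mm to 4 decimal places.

seg 1 [0°–72.2°] cycloidal, h=25: full span → s += 25 → s = 25.0000
seg 2 [72.2°–140.9°] cycloidal, h=28: full span → s += 28 → s = 53.0000
seg 3 [140.9°–248°] uniform, h=16: full span → s += 16 → s = 69.0000
seg 4 [248°–279°] uniform, h=8: θ=255° here. β=7, B=31. 8·7/31 = 1.8065 → s = 70.8065
radial distance = base radius + s = 49 + 70.8065 = 119.8065

119.8065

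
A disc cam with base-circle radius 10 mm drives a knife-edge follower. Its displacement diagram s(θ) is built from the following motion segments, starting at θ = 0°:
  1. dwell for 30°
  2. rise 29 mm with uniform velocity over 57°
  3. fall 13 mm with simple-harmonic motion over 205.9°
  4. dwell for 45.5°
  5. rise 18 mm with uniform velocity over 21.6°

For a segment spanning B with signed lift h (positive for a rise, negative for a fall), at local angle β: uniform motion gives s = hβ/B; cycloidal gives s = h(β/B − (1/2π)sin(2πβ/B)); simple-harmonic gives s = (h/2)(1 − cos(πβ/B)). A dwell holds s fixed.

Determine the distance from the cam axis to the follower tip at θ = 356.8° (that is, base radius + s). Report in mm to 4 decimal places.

seg 1 [0°–30°] dwell: s stays 0.0000
seg 2 [30°–87°] uniform, h=29: full span → s += 29 → s = 29.0000
seg 3 [87°–292.9°] simple-harmonic, h=-13: full span → s += -13 → s = 16.0000
seg 4 [292.9°–338.4°] dwell: s stays 16.0000
seg 5 [338.4°–360°] uniform, h=18: θ=356.8° here. β=18.4, B=21.6. 18·18.4/21.6 = 15.3333 → s = 31.3333
radial distance = base radius + s = 10 + 31.3333 = 41.3333

41.3333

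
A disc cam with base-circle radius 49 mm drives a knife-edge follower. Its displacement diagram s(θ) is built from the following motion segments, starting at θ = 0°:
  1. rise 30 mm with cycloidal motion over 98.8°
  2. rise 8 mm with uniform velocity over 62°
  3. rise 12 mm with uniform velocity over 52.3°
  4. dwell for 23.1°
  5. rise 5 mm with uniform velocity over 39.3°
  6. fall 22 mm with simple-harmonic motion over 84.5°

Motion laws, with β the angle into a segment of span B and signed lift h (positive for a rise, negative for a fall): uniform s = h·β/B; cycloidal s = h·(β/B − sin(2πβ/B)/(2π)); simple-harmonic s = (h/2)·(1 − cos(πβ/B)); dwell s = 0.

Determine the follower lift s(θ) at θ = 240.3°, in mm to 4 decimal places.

seg 1 [0°–98.8°] cycloidal, h=30: full span → s += 30 → s = 30.0000
seg 2 [98.8°–160.8°] uniform, h=8: full span → s += 8 → s = 38.0000
seg 3 [160.8°–213.1°] uniform, h=12: full span → s += 12 → s = 50.0000
seg 4 [213.1°–236.2°] dwell: s stays 50.0000
seg 5 [236.2°–275.5°] uniform, h=5: θ=240.3° here. β=4.1, B=39.3. 5·4.1/39.3 = 0.5216 → s = 50.5216

50.5216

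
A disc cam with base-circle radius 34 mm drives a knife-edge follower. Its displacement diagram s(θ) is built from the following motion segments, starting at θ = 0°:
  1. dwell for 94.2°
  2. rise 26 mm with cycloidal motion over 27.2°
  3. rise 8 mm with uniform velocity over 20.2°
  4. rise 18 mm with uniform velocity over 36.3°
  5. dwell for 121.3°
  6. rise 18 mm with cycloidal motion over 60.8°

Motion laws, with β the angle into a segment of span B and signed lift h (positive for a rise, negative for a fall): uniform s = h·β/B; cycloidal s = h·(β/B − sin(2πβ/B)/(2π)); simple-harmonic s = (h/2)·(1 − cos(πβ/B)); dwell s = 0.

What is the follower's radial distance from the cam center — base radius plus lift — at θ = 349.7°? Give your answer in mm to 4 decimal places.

seg 1 [0°–94.2°] dwell: s stays 0.0000
seg 2 [94.2°–121.4°] cycloidal, h=26: full span → s += 26 → s = 26.0000
seg 3 [121.4°–141.6°] uniform, h=8: full span → s += 8 → s = 34.0000
seg 4 [141.6°–177.9°] uniform, h=18: full span → s += 18 → s = 52.0000
seg 5 [177.9°–299.2°] dwell: s stays 52.0000
seg 6 [299.2°–360°] cycloidal, h=18: θ=349.7° here. β=50.5, B=60.8. 18·(0.8306 − sin(2π·0.8306)/(2π)) = 17.4559 → s = 69.4559
radial distance = base radius + s = 34 + 69.4559 = 103.4559

103.4559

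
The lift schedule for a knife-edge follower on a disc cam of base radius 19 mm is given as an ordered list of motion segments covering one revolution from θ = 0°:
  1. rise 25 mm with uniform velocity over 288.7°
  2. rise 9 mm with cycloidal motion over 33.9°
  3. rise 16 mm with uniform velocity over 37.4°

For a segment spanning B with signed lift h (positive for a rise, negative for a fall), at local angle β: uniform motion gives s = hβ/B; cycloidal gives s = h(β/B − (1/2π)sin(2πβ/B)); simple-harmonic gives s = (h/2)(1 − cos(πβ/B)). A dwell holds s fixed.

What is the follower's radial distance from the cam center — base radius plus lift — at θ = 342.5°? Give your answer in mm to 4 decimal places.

seg 1 [0°–288.7°] uniform, h=25: full span → s += 25 → s = 25.0000
seg 2 [288.7°–322.6°] cycloidal, h=9: full span → s += 9 → s = 34.0000
seg 3 [322.6°–360°] uniform, h=16: θ=342.5° here. β=19.9, B=37.4. 16·19.9/37.4 = 8.5134 → s = 42.5134
radial distance = base radius + s = 19 + 42.5134 = 61.5134

61.5134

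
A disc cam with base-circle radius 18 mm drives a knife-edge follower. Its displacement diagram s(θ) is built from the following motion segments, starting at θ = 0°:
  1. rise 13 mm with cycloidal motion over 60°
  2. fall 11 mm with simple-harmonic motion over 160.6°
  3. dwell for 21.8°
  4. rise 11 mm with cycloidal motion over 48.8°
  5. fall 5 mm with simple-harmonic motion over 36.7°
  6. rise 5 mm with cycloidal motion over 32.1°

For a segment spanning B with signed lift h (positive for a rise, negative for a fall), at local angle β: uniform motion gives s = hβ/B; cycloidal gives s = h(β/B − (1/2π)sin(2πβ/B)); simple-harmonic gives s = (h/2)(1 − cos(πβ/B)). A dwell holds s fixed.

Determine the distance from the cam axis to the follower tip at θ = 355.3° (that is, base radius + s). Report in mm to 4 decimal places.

seg 1 [0°–60°] cycloidal, h=13: full span → s += 13 → s = 13.0000
seg 2 [60°–220.6°] simple-harmonic, h=-11: full span → s += -11 → s = 2.0000
seg 3 [220.6°–242.4°] dwell: s stays 2.0000
seg 4 [242.4°–291.2°] cycloidal, h=11: full span → s += 11 → s = 13.0000
seg 5 [291.2°–327.9°] simple-harmonic, h=-5: full span → s += -5 → s = 8.0000
seg 6 [327.9°–360°] cycloidal, h=5: θ=355.3° here. β=27.4, B=32.1. 5·(0.8536 − sin(2π·0.8536)/(2π)) = 4.9010 → s = 12.9010
radial distance = base radius + s = 18 + 12.9010 = 30.9010

30.9010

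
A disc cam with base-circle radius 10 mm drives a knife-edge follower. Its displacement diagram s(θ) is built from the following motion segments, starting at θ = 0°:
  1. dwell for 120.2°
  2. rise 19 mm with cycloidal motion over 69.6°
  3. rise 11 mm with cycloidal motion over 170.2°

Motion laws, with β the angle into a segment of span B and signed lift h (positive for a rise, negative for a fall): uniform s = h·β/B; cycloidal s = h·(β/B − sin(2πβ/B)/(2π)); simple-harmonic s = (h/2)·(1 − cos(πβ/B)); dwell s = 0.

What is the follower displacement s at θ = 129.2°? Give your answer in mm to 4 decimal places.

seg 1 [0°–120.2°] dwell: s stays 0.0000
seg 2 [120.2°–189.8°] cycloidal, h=19: θ=129.2° here. β=9, B=69.6. 19·(0.1293 − sin(2π·0.1293)/(2π)) = 0.2615 → s = 0.2615

0.2615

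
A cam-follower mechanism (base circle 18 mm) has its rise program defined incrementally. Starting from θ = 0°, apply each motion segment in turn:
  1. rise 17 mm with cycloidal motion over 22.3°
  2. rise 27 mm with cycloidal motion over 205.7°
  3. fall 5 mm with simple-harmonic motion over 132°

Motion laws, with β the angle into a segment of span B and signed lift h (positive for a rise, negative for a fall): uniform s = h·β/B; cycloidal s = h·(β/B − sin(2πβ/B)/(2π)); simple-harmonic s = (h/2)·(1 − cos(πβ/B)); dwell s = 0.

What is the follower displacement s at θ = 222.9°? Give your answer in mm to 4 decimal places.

seg 1 [0°–22.3°] cycloidal, h=17: full span → s += 17 → s = 17.0000
seg 2 [22.3°–228°] cycloidal, h=27: θ=222.9° here. β=200.6, B=205.7. 27·(0.9752 − sin(2π·0.9752)/(2π)) = 26.9973 → s = 43.9973

43.9973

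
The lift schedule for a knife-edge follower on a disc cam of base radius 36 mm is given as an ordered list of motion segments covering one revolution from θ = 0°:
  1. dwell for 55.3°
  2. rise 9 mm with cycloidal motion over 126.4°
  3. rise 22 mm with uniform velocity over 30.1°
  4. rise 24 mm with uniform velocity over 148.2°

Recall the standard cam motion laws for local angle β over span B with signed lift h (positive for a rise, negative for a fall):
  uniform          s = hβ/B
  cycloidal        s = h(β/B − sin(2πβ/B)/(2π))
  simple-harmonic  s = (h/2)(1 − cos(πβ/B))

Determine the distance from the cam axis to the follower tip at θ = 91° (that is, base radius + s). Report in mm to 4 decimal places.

seg 1 [0°–55.3°] dwell: s stays 0.0000
seg 2 [55.3°–181.7°] cycloidal, h=9: θ=91° here. β=35.7, B=126.4. 9·(0.2824 − sin(2π·0.2824)/(2π)) = 1.1392 → s = 1.1392
radial distance = base radius + s = 36 + 1.1392 = 37.1392

37.1392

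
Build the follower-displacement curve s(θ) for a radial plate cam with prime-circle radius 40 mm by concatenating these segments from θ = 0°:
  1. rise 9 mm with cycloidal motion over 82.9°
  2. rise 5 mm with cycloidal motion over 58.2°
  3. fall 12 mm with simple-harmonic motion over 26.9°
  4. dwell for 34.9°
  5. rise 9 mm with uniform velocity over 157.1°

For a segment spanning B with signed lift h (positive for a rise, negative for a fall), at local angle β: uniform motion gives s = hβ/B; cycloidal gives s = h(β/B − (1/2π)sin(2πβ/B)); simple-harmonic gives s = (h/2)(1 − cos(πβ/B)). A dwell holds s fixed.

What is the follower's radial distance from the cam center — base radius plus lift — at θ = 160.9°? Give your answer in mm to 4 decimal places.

seg 1 [0°–82.9°] cycloidal, h=9: full span → s += 9 → s = 9.0000
seg 2 [82.9°–141.1°] cycloidal, h=5: full span → s += 5 → s = 14.0000
seg 3 [141.1°–168°] simple-harmonic, h=-12: θ=160.9° here. β=19.8, B=26.9. -12/2·(1 − cos(π·0.7361)) = -10.0528 → s = 3.9472
radial distance = base radius + s = 40 + 3.9472 = 43.9472

43.9472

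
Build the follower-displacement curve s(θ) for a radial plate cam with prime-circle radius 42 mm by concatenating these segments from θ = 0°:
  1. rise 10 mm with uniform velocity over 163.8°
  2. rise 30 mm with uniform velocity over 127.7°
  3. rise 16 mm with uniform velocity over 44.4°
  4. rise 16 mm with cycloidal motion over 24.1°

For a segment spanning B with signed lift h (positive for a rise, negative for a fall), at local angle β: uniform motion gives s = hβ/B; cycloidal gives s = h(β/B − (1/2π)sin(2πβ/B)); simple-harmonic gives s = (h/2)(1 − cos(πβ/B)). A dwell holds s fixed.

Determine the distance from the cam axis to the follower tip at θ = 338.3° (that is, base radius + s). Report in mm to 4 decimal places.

seg 1 [0°–163.8°] uniform, h=10: full span → s += 10 → s = 10.0000
seg 2 [163.8°–291.5°] uniform, h=30: full span → s += 30 → s = 40.0000
seg 3 [291.5°–335.9°] uniform, h=16: full span → s += 16 → s = 56.0000
seg 4 [335.9°–360°] cycloidal, h=16: θ=338.3° here. β=2.4, B=24.1. 16·(0.0996 − sin(2π·0.0996)/(2π)) = 0.1020 → s = 56.1020
radial distance = base radius + s = 42 + 56.1020 = 98.1020

98.1020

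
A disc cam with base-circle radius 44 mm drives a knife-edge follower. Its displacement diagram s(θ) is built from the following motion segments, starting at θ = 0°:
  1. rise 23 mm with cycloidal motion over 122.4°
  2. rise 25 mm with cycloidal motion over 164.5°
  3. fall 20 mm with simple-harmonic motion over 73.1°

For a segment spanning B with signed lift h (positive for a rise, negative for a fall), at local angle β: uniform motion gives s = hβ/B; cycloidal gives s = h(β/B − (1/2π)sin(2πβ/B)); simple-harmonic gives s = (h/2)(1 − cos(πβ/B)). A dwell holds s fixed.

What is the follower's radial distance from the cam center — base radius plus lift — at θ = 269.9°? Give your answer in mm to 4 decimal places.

seg 1 [0°–122.4°] cycloidal, h=23: full span → s += 23 → s = 23.0000
seg 2 [122.4°–286.9°] cycloidal, h=25: θ=269.9° here. β=147.5, B=164.5. 25·(0.8967 − sin(2π·0.8967)/(2π)) = 24.8222 → s = 47.8222
radial distance = base radius + s = 44 + 47.8222 = 91.8222

91.8222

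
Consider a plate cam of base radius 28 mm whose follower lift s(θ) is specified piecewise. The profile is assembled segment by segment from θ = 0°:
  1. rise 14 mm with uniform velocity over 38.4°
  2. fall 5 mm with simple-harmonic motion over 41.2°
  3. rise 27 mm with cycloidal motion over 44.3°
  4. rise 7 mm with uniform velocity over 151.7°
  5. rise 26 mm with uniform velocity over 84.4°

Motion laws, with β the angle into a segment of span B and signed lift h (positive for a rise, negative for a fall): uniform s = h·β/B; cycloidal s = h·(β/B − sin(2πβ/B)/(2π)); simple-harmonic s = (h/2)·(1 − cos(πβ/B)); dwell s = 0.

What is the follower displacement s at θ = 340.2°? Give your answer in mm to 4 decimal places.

seg 1 [0°–38.4°] uniform, h=14: full span → s += 14 → s = 14.0000
seg 2 [38.4°–79.6°] simple-harmonic, h=-5: full span → s += -5 → s = 9.0000
seg 3 [79.6°–123.9°] cycloidal, h=27: full span → s += 27 → s = 36.0000
seg 4 [123.9°–275.6°] uniform, h=7: full span → s += 7 → s = 43.0000
seg 5 [275.6°–360°] uniform, h=26: θ=340.2° here. β=64.6, B=84.4. 26·64.6/84.4 = 19.9005 → s = 62.9005

62.9005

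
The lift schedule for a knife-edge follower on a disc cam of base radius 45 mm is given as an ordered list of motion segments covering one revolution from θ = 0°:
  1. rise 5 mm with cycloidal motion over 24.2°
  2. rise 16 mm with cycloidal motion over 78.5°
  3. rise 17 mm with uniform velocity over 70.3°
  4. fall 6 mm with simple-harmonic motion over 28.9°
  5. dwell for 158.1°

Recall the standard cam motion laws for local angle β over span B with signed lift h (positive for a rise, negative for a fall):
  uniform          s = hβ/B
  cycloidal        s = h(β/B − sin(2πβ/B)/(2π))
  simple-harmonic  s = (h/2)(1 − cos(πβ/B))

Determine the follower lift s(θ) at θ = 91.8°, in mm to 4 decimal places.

seg 1 [0°–24.2°] cycloidal, h=5: full span → s += 5 → s = 5.0000
seg 2 [24.2°–102.7°] cycloidal, h=16: θ=91.8° here. β=67.6, B=78.5. 16·(0.8611 − sin(2π·0.8611)/(2π)) = 15.7287 → s = 20.7287

20.7287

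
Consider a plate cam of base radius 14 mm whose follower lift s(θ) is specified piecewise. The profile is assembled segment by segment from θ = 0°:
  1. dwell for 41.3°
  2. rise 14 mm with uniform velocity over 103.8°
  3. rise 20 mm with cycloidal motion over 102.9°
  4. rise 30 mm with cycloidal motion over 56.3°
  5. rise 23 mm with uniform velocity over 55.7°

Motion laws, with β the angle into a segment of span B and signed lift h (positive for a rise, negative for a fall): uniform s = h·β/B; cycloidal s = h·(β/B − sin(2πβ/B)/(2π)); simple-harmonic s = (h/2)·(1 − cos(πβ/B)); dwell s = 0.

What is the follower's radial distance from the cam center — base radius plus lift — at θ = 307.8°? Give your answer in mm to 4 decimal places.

seg 1 [0°–41.3°] dwell: s stays 0.0000
seg 2 [41.3°–145.1°] uniform, h=14: full span → s += 14 → s = 14.0000
seg 3 [145.1°–248°] cycloidal, h=20: full span → s += 20 → s = 34.0000
seg 4 [248°–304.3°] cycloidal, h=30: full span → s += 30 → s = 64.0000
seg 5 [304.3°–360°] uniform, h=23: θ=307.8° here. β=3.5, B=55.7. 23·3.5/55.7 = 1.4452 → s = 65.4452
radial distance = base radius + s = 14 + 65.4452 = 79.4452

79.4452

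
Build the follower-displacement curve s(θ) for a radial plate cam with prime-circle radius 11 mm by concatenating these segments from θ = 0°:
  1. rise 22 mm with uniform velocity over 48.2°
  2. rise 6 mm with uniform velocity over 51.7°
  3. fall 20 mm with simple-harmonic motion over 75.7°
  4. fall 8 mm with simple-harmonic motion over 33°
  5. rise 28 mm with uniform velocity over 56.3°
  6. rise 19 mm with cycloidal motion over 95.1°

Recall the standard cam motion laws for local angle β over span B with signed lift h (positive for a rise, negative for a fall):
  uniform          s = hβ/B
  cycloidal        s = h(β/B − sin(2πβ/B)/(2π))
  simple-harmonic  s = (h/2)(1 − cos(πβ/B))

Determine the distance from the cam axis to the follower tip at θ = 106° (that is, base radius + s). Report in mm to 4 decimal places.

seg 1 [0°–48.2°] uniform, h=22: full span → s += 22 → s = 22.0000
seg 2 [48.2°–99.9°] uniform, h=6: full span → s += 6 → s = 28.0000
seg 3 [99.9°–175.6°] simple-harmonic, h=-20: θ=106° here. β=6.1, B=75.7. -20/2·(1 − cos(π·0.0806)) = -0.3187 → s = 27.6813
radial distance = base radius + s = 11 + 27.6813 = 38.6813

38.6813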